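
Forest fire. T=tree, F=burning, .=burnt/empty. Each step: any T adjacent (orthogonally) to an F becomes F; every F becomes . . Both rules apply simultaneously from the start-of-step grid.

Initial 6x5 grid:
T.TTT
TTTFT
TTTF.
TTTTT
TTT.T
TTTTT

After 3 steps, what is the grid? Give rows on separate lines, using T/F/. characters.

Step 1: 5 trees catch fire, 2 burn out
  T.TFT
  TTF.F
  TTF..
  TTTFT
  TTT.T
  TTTTT
Step 2: 6 trees catch fire, 5 burn out
  T.F.F
  TF...
  TF...
  TTF.F
  TTT.T
  TTTTT
Step 3: 5 trees catch fire, 6 burn out
  T....
  F....
  F....
  TF...
  TTF.F
  TTTTT

T....
F....
F....
TF...
TTF.F
TTTTT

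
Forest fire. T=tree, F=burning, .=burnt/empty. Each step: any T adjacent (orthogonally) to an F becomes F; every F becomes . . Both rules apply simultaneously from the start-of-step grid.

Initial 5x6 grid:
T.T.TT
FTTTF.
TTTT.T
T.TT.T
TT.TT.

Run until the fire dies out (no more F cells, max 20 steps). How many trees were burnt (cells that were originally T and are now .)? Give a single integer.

Answer: 18

Derivation:
Step 1: +5 fires, +2 burnt (F count now 5)
Step 2: +5 fires, +5 burnt (F count now 5)
Step 3: +4 fires, +5 burnt (F count now 4)
Step 4: +3 fires, +4 burnt (F count now 3)
Step 5: +1 fires, +3 burnt (F count now 1)
Step 6: +0 fires, +1 burnt (F count now 0)
Fire out after step 6
Initially T: 20, now '.': 28
Total burnt (originally-T cells now '.'): 18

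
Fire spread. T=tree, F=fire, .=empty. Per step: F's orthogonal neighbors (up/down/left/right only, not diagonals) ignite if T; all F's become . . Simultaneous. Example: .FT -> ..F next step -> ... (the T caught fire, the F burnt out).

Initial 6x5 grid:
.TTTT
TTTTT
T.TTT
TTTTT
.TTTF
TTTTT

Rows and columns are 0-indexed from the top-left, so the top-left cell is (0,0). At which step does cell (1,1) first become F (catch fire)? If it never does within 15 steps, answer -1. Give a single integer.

Step 1: cell (1,1)='T' (+3 fires, +1 burnt)
Step 2: cell (1,1)='T' (+4 fires, +3 burnt)
Step 3: cell (1,1)='T' (+5 fires, +4 burnt)
Step 4: cell (1,1)='T' (+5 fires, +5 burnt)
Step 5: cell (1,1)='T' (+4 fires, +5 burnt)
Step 6: cell (1,1)='F' (+3 fires, +4 burnt)
  -> target ignites at step 6
Step 7: cell (1,1)='.' (+2 fires, +3 burnt)
Step 8: cell (1,1)='.' (+0 fires, +2 burnt)
  fire out at step 8

6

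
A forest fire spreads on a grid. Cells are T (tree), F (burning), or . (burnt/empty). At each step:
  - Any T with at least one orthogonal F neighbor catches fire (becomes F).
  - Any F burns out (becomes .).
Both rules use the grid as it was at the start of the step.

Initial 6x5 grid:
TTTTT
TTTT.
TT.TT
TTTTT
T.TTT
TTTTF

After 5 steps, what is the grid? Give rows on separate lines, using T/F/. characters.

Step 1: 2 trees catch fire, 1 burn out
  TTTTT
  TTTT.
  TT.TT
  TTTTT
  T.TTF
  TTTF.
Step 2: 3 trees catch fire, 2 burn out
  TTTTT
  TTTT.
  TT.TT
  TTTTF
  T.TF.
  TTF..
Step 3: 4 trees catch fire, 3 burn out
  TTTTT
  TTTT.
  TT.TF
  TTTF.
  T.F..
  TF...
Step 4: 3 trees catch fire, 4 burn out
  TTTTT
  TTTT.
  TT.F.
  TTF..
  T....
  F....
Step 5: 3 trees catch fire, 3 burn out
  TTTTT
  TTTF.
  TT...
  TF...
  F....
  .....

TTTTT
TTTF.
TT...
TF...
F....
.....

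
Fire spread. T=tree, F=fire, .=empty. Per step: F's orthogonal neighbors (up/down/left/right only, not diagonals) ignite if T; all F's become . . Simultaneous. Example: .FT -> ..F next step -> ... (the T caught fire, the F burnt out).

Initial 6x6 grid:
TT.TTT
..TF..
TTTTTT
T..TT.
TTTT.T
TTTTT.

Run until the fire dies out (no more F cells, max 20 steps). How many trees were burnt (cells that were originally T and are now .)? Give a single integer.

Step 1: +3 fires, +1 burnt (F count now 3)
Step 2: +4 fires, +3 burnt (F count now 4)
Step 3: +5 fires, +4 burnt (F count now 5)
Step 4: +3 fires, +5 burnt (F count now 3)
Step 5: +4 fires, +3 burnt (F count now 4)
Step 6: +2 fires, +4 burnt (F count now 2)
Step 7: +1 fires, +2 burnt (F count now 1)
Step 8: +0 fires, +1 burnt (F count now 0)
Fire out after step 8
Initially T: 25, now '.': 33
Total burnt (originally-T cells now '.'): 22

Answer: 22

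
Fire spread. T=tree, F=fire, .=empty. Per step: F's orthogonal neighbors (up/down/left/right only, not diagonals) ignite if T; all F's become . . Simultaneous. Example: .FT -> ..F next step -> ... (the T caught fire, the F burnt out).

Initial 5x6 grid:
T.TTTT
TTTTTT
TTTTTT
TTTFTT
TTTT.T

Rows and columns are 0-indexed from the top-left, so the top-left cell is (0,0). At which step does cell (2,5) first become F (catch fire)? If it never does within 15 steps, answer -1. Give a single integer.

Step 1: cell (2,5)='T' (+4 fires, +1 burnt)
Step 2: cell (2,5)='T' (+6 fires, +4 burnt)
Step 3: cell (2,5)='F' (+8 fires, +6 burnt)
  -> target ignites at step 3
Step 4: cell (2,5)='.' (+6 fires, +8 burnt)
Step 5: cell (2,5)='.' (+2 fires, +6 burnt)
Step 6: cell (2,5)='.' (+1 fires, +2 burnt)
Step 7: cell (2,5)='.' (+0 fires, +1 burnt)
  fire out at step 7

3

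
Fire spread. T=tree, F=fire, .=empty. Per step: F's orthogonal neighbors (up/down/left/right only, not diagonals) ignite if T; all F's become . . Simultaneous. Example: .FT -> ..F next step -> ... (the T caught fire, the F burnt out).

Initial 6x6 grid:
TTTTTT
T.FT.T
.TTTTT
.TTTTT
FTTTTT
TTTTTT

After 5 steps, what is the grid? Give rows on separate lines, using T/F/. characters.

Step 1: 5 trees catch fire, 2 burn out
  TTFTTT
  T..F.T
  .TFTTT
  .TTTTT
  .FTTTT
  FTTTTT
Step 2: 8 trees catch fire, 5 burn out
  TF.FTT
  T....T
  .F.FTT
  .FFTTT
  ..FTTT
  .FTTTT
Step 3: 6 trees catch fire, 8 burn out
  F...FT
  T....T
  ....FT
  ...FTT
  ...FTT
  ..FTTT
Step 4: 6 trees catch fire, 6 burn out
  .....F
  F....T
  .....F
  ....FT
  ....FT
  ...FTT
Step 5: 4 trees catch fire, 6 burn out
  ......
  .....F
  ......
  .....F
  .....F
  ....FT

......
.....F
......
.....F
.....F
....FT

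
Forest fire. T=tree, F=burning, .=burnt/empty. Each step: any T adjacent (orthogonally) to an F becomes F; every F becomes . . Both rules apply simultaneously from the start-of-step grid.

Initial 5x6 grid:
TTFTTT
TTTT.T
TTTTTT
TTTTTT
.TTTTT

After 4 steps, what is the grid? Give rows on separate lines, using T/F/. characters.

Step 1: 3 trees catch fire, 1 burn out
  TF.FTT
  TTFT.T
  TTTTTT
  TTTTTT
  .TTTTT
Step 2: 5 trees catch fire, 3 burn out
  F...FT
  TF.F.T
  TTFTTT
  TTTTTT
  .TTTTT
Step 3: 5 trees catch fire, 5 burn out
  .....F
  F....T
  TF.FTT
  TTFTTT
  .TTTTT
Step 4: 6 trees catch fire, 5 burn out
  ......
  .....F
  F...FT
  TF.FTT
  .TFTTT

......
.....F
F...FT
TF.FTT
.TFTTT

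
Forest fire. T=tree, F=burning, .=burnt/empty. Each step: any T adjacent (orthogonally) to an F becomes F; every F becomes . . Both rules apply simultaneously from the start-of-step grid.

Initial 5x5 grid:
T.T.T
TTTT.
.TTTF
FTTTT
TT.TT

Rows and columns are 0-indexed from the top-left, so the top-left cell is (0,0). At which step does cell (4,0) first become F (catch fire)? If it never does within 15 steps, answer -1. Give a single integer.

Step 1: cell (4,0)='F' (+4 fires, +2 burnt)
  -> target ignites at step 1
Step 2: cell (4,0)='.' (+7 fires, +4 burnt)
Step 3: cell (4,0)='.' (+3 fires, +7 burnt)
Step 4: cell (4,0)='.' (+2 fires, +3 burnt)
Step 5: cell (4,0)='.' (+1 fires, +2 burnt)
Step 6: cell (4,0)='.' (+0 fires, +1 burnt)
  fire out at step 6

1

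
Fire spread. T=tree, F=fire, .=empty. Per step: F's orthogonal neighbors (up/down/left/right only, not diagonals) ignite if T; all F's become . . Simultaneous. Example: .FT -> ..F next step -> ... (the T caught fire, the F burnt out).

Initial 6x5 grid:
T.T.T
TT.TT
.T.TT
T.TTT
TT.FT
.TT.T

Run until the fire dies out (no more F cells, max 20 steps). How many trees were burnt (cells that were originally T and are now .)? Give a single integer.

Answer: 10

Derivation:
Step 1: +2 fires, +1 burnt (F count now 2)
Step 2: +4 fires, +2 burnt (F count now 4)
Step 3: +2 fires, +4 burnt (F count now 2)
Step 4: +1 fires, +2 burnt (F count now 1)
Step 5: +1 fires, +1 burnt (F count now 1)
Step 6: +0 fires, +1 burnt (F count now 0)
Fire out after step 6
Initially T: 20, now '.': 20
Total burnt (originally-T cells now '.'): 10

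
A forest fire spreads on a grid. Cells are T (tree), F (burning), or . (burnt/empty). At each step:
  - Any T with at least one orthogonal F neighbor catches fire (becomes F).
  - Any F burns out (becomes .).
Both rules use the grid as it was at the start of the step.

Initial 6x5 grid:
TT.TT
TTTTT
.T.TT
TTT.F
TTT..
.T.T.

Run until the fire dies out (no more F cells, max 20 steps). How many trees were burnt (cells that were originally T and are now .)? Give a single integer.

Answer: 19

Derivation:
Step 1: +1 fires, +1 burnt (F count now 1)
Step 2: +2 fires, +1 burnt (F count now 2)
Step 3: +2 fires, +2 burnt (F count now 2)
Step 4: +2 fires, +2 burnt (F count now 2)
Step 5: +1 fires, +2 burnt (F count now 1)
Step 6: +3 fires, +1 burnt (F count now 3)
Step 7: +2 fires, +3 burnt (F count now 2)
Step 8: +3 fires, +2 burnt (F count now 3)
Step 9: +3 fires, +3 burnt (F count now 3)
Step 10: +0 fires, +3 burnt (F count now 0)
Fire out after step 10
Initially T: 20, now '.': 29
Total burnt (originally-T cells now '.'): 19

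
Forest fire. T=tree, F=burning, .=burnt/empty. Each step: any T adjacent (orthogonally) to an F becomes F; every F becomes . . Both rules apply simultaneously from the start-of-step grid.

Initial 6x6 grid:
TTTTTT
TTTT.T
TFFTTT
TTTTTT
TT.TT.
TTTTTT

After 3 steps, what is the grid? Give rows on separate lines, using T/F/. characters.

Step 1: 6 trees catch fire, 2 burn out
  TTTTTT
  TFFT.T
  F..FTT
  TFFTTT
  TT.TT.
  TTTTTT
Step 2: 8 trees catch fire, 6 burn out
  TFFTTT
  F..F.T
  ....FT
  F..FTT
  TF.TT.
  TTTTTT
Step 3: 7 trees catch fire, 8 burn out
  F..FTT
  .....T
  .....F
  ....FT
  F..FT.
  TFTTTT

F..FTT
.....T
.....F
....FT
F..FT.
TFTTTT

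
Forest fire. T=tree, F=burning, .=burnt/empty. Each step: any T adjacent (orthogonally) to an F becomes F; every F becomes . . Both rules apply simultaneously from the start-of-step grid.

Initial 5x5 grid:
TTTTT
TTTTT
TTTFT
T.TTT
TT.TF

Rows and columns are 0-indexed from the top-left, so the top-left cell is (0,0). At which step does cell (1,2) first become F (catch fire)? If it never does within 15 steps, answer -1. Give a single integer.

Step 1: cell (1,2)='T' (+6 fires, +2 burnt)
Step 2: cell (1,2)='F' (+5 fires, +6 burnt)
  -> target ignites at step 2
Step 3: cell (1,2)='.' (+4 fires, +5 burnt)
Step 4: cell (1,2)='.' (+3 fires, +4 burnt)
Step 5: cell (1,2)='.' (+2 fires, +3 burnt)
Step 6: cell (1,2)='.' (+1 fires, +2 burnt)
Step 7: cell (1,2)='.' (+0 fires, +1 burnt)
  fire out at step 7

2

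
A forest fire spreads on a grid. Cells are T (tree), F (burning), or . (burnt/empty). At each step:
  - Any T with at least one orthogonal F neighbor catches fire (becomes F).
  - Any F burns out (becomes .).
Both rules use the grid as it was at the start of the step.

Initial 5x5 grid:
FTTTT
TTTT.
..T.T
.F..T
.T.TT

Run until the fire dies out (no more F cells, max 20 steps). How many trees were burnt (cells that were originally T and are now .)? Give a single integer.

Step 1: +3 fires, +2 burnt (F count now 3)
Step 2: +2 fires, +3 burnt (F count now 2)
Step 3: +2 fires, +2 burnt (F count now 2)
Step 4: +3 fires, +2 burnt (F count now 3)
Step 5: +0 fires, +3 burnt (F count now 0)
Fire out after step 5
Initially T: 14, now '.': 21
Total burnt (originally-T cells now '.'): 10

Answer: 10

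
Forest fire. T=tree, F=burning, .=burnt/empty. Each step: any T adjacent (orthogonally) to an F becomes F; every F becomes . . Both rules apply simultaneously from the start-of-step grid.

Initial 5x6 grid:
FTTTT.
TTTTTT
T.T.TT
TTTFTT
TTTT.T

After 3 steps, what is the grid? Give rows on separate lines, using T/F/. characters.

Step 1: 5 trees catch fire, 2 burn out
  .FTTT.
  FTTTTT
  T.T.TT
  TTF.FT
  TTTF.T
Step 2: 8 trees catch fire, 5 burn out
  ..FTT.
  .FTTTT
  F.F.FT
  TF...F
  TTF..T
Step 3: 7 trees catch fire, 8 burn out
  ...FT.
  ..FTFT
  .....F
  F.....
  TF...F

...FT.
..FTFT
.....F
F.....
TF...F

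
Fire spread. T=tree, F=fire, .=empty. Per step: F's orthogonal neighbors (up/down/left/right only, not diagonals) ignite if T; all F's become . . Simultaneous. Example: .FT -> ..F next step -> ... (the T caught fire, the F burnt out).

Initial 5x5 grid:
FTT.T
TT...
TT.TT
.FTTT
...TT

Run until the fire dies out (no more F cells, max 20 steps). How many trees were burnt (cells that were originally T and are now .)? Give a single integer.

Answer: 13

Derivation:
Step 1: +4 fires, +2 burnt (F count now 4)
Step 2: +4 fires, +4 burnt (F count now 4)
Step 3: +3 fires, +4 burnt (F count now 3)
Step 4: +2 fires, +3 burnt (F count now 2)
Step 5: +0 fires, +2 burnt (F count now 0)
Fire out after step 5
Initially T: 14, now '.': 24
Total burnt (originally-T cells now '.'): 13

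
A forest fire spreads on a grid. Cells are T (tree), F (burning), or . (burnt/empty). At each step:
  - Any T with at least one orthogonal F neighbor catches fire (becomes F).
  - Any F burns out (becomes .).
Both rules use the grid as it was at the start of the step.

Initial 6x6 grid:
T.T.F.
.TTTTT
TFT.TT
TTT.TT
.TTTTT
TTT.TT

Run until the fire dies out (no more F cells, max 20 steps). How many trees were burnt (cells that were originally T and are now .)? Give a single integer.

Step 1: +5 fires, +2 burnt (F count now 5)
Step 2: +7 fires, +5 burnt (F count now 7)
Step 3: +5 fires, +7 burnt (F count now 5)
Step 4: +5 fires, +5 burnt (F count now 5)
Step 5: +2 fires, +5 burnt (F count now 2)
Step 6: +1 fires, +2 burnt (F count now 1)
Step 7: +0 fires, +1 burnt (F count now 0)
Fire out after step 7
Initially T: 26, now '.': 35
Total burnt (originally-T cells now '.'): 25

Answer: 25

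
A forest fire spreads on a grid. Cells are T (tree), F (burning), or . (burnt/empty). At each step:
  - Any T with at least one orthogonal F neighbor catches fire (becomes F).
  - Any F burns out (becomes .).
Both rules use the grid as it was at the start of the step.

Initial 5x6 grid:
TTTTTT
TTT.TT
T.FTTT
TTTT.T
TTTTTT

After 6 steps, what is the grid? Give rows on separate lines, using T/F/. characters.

Step 1: 3 trees catch fire, 1 burn out
  TTTTTT
  TTF.TT
  T..FTT
  TTFT.T
  TTTTTT
Step 2: 6 trees catch fire, 3 burn out
  TTFTTT
  TF..TT
  T...FT
  TF.F.T
  TTFTTT
Step 3: 8 trees catch fire, 6 burn out
  TF.FTT
  F...FT
  T....F
  F....T
  TF.FTT
Step 4: 7 trees catch fire, 8 burn out
  F...FT
  .....F
  F.....
  .....F
  F...FT
Step 5: 2 trees catch fire, 7 burn out
  .....F
  ......
  ......
  ......
  .....F
Step 6: 0 trees catch fire, 2 burn out
  ......
  ......
  ......
  ......
  ......

......
......
......
......
......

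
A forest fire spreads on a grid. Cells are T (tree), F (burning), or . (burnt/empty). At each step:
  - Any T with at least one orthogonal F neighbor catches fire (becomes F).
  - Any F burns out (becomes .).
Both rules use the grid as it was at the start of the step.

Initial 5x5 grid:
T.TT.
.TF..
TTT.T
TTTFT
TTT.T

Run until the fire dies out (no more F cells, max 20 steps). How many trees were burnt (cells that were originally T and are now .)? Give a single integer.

Answer: 15

Derivation:
Step 1: +5 fires, +2 burnt (F count now 5)
Step 2: +6 fires, +5 burnt (F count now 6)
Step 3: +3 fires, +6 burnt (F count now 3)
Step 4: +1 fires, +3 burnt (F count now 1)
Step 5: +0 fires, +1 burnt (F count now 0)
Fire out after step 5
Initially T: 16, now '.': 24
Total burnt (originally-T cells now '.'): 15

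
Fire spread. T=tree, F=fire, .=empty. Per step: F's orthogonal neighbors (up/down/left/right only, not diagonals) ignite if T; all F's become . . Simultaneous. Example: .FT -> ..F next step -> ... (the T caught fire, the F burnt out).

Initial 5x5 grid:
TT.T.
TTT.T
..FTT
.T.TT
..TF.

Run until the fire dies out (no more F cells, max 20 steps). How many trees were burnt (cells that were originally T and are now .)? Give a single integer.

Step 1: +4 fires, +2 burnt (F count now 4)
Step 2: +3 fires, +4 burnt (F count now 3)
Step 3: +3 fires, +3 burnt (F count now 3)
Step 4: +1 fires, +3 burnt (F count now 1)
Step 5: +0 fires, +1 burnt (F count now 0)
Fire out after step 5
Initially T: 13, now '.': 23
Total burnt (originally-T cells now '.'): 11

Answer: 11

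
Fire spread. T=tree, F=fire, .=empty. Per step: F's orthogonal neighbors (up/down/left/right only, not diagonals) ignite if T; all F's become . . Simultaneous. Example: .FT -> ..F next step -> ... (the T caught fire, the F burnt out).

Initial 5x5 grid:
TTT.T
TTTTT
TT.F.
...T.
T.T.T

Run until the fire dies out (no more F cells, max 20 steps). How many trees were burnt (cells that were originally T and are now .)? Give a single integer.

Step 1: +2 fires, +1 burnt (F count now 2)
Step 2: +2 fires, +2 burnt (F count now 2)
Step 3: +3 fires, +2 burnt (F count now 3)
Step 4: +3 fires, +3 burnt (F count now 3)
Step 5: +2 fires, +3 burnt (F count now 2)
Step 6: +0 fires, +2 burnt (F count now 0)
Fire out after step 6
Initially T: 15, now '.': 22
Total burnt (originally-T cells now '.'): 12

Answer: 12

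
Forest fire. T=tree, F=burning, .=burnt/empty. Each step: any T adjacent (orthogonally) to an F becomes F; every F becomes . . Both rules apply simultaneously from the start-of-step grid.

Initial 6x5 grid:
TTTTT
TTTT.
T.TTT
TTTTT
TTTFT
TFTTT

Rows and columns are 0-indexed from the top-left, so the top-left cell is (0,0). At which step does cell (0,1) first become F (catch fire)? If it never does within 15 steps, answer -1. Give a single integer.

Step 1: cell (0,1)='T' (+7 fires, +2 burnt)
Step 2: cell (0,1)='T' (+6 fires, +7 burnt)
Step 3: cell (0,1)='T' (+4 fires, +6 burnt)
Step 4: cell (0,1)='T' (+3 fires, +4 burnt)
Step 5: cell (0,1)='T' (+4 fires, +3 burnt)
Step 6: cell (0,1)='F' (+2 fires, +4 burnt)
  -> target ignites at step 6
Step 7: cell (0,1)='.' (+0 fires, +2 burnt)
  fire out at step 7

6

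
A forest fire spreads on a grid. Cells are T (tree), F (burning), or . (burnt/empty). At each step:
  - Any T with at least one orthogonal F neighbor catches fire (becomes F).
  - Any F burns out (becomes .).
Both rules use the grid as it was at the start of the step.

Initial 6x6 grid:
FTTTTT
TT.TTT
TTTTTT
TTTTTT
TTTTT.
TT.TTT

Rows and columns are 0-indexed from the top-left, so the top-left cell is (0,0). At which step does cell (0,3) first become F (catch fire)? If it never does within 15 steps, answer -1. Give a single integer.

Step 1: cell (0,3)='T' (+2 fires, +1 burnt)
Step 2: cell (0,3)='T' (+3 fires, +2 burnt)
Step 3: cell (0,3)='F' (+3 fires, +3 burnt)
  -> target ignites at step 3
Step 4: cell (0,3)='.' (+5 fires, +3 burnt)
Step 5: cell (0,3)='.' (+6 fires, +5 burnt)
Step 6: cell (0,3)='.' (+5 fires, +6 burnt)
Step 7: cell (0,3)='.' (+3 fires, +5 burnt)
Step 8: cell (0,3)='.' (+3 fires, +3 burnt)
Step 9: cell (0,3)='.' (+1 fires, +3 burnt)
Step 10: cell (0,3)='.' (+1 fires, +1 burnt)
Step 11: cell (0,3)='.' (+0 fires, +1 burnt)
  fire out at step 11

3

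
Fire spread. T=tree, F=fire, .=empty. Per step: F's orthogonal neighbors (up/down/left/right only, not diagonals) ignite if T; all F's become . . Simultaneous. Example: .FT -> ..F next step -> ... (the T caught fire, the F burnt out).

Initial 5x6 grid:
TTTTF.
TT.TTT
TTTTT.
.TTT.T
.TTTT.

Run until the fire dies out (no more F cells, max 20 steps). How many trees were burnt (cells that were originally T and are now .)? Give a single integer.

Answer: 21

Derivation:
Step 1: +2 fires, +1 burnt (F count now 2)
Step 2: +4 fires, +2 burnt (F count now 4)
Step 3: +2 fires, +4 burnt (F count now 2)
Step 4: +4 fires, +2 burnt (F count now 4)
Step 5: +4 fires, +4 burnt (F count now 4)
Step 6: +4 fires, +4 burnt (F count now 4)
Step 7: +1 fires, +4 burnt (F count now 1)
Step 8: +0 fires, +1 burnt (F count now 0)
Fire out after step 8
Initially T: 22, now '.': 29
Total burnt (originally-T cells now '.'): 21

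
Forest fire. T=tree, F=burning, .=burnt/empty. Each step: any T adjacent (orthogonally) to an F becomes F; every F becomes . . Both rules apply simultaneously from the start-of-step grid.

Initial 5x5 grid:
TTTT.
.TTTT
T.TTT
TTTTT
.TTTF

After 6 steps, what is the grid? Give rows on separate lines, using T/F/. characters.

Step 1: 2 trees catch fire, 1 burn out
  TTTT.
  .TTTT
  T.TTT
  TTTTF
  .TTF.
Step 2: 3 trees catch fire, 2 burn out
  TTTT.
  .TTTT
  T.TTF
  TTTF.
  .TF..
Step 3: 4 trees catch fire, 3 burn out
  TTTT.
  .TTTF
  T.TF.
  TTF..
  .F...
Step 4: 3 trees catch fire, 4 burn out
  TTTT.
  .TTF.
  T.F..
  TF...
  .....
Step 5: 3 trees catch fire, 3 burn out
  TTTF.
  .TF..
  T....
  F....
  .....
Step 6: 3 trees catch fire, 3 burn out
  TTF..
  .F...
  F....
  .....
  .....

TTF..
.F...
F....
.....
.....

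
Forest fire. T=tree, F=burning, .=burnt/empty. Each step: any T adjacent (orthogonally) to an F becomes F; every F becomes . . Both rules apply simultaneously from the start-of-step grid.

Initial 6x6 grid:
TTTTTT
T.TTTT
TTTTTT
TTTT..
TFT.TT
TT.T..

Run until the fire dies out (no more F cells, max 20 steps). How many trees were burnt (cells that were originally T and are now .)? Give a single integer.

Answer: 25

Derivation:
Step 1: +4 fires, +1 burnt (F count now 4)
Step 2: +4 fires, +4 burnt (F count now 4)
Step 3: +3 fires, +4 burnt (F count now 3)
Step 4: +3 fires, +3 burnt (F count now 3)
Step 5: +4 fires, +3 burnt (F count now 4)
Step 6: +4 fires, +4 burnt (F count now 4)
Step 7: +2 fires, +4 burnt (F count now 2)
Step 8: +1 fires, +2 burnt (F count now 1)
Step 9: +0 fires, +1 burnt (F count now 0)
Fire out after step 9
Initially T: 28, now '.': 33
Total burnt (originally-T cells now '.'): 25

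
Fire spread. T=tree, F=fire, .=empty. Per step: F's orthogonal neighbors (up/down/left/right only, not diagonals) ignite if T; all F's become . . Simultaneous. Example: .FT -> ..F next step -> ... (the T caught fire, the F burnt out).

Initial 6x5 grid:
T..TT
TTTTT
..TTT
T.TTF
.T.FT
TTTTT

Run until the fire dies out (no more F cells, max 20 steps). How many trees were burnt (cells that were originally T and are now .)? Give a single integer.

Answer: 20

Derivation:
Step 1: +4 fires, +2 burnt (F count now 4)
Step 2: +5 fires, +4 burnt (F count now 5)
Step 3: +4 fires, +5 burnt (F count now 4)
Step 4: +4 fires, +4 burnt (F count now 4)
Step 5: +1 fires, +4 burnt (F count now 1)
Step 6: +1 fires, +1 burnt (F count now 1)
Step 7: +1 fires, +1 burnt (F count now 1)
Step 8: +0 fires, +1 burnt (F count now 0)
Fire out after step 8
Initially T: 21, now '.': 29
Total burnt (originally-T cells now '.'): 20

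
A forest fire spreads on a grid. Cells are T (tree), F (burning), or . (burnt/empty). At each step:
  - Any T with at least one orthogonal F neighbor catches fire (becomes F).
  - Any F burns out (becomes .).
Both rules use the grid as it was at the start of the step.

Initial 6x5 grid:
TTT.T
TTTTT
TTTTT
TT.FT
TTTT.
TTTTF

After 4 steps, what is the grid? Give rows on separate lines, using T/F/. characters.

Step 1: 4 trees catch fire, 2 burn out
  TTT.T
  TTTTT
  TTTFT
  TT..F
  TTTF.
  TTTF.
Step 2: 5 trees catch fire, 4 burn out
  TTT.T
  TTTFT
  TTF.F
  TT...
  TTF..
  TTF..
Step 3: 5 trees catch fire, 5 burn out
  TTT.T
  TTF.F
  TF...
  TT...
  TF...
  TF...
Step 4: 7 trees catch fire, 5 burn out
  TTF.F
  TF...
  F....
  TF...
  F....
  F....

TTF.F
TF...
F....
TF...
F....
F....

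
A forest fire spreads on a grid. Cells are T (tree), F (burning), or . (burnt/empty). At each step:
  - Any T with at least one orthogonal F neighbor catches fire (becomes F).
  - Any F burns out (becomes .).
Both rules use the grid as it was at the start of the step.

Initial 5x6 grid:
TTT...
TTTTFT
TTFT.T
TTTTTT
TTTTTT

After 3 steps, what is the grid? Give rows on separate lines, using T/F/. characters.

Step 1: 6 trees catch fire, 2 burn out
  TTT...
  TTFF.F
  TF.F.T
  TTFTTT
  TTTTTT
Step 2: 7 trees catch fire, 6 burn out
  TTF...
  TF....
  F....F
  TF.FTT
  TTFTTT
Step 3: 7 trees catch fire, 7 burn out
  TF....
  F.....
  ......
  F...FF
  TF.FTT

TF....
F.....
......
F...FF
TF.FTT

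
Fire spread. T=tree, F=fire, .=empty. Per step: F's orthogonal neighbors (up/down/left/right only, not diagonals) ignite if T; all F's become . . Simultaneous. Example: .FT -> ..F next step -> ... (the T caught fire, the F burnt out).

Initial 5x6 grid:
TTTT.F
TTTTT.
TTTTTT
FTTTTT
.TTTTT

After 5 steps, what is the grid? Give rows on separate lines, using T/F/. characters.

Step 1: 2 trees catch fire, 2 burn out
  TTTT..
  TTTTT.
  FTTTTT
  .FTTTT
  .TTTTT
Step 2: 4 trees catch fire, 2 burn out
  TTTT..
  FTTTT.
  .FTTTT
  ..FTTT
  .FTTTT
Step 3: 5 trees catch fire, 4 burn out
  FTTT..
  .FTTT.
  ..FTTT
  ...FTT
  ..FTTT
Step 4: 5 trees catch fire, 5 burn out
  .FTT..
  ..FTT.
  ...FTT
  ....FT
  ...FTT
Step 5: 5 trees catch fire, 5 burn out
  ..FT..
  ...FT.
  ....FT
  .....F
  ....FT

..FT..
...FT.
....FT
.....F
....FT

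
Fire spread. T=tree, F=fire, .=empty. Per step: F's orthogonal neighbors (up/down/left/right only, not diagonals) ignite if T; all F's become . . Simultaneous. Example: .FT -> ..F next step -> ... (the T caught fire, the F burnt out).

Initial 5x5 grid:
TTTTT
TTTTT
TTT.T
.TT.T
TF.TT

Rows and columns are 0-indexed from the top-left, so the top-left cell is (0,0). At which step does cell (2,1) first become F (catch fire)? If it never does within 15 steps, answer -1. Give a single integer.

Step 1: cell (2,1)='T' (+2 fires, +1 burnt)
Step 2: cell (2,1)='F' (+2 fires, +2 burnt)
  -> target ignites at step 2
Step 3: cell (2,1)='.' (+3 fires, +2 burnt)
Step 4: cell (2,1)='.' (+3 fires, +3 burnt)
Step 5: cell (2,1)='.' (+3 fires, +3 burnt)
Step 6: cell (2,1)='.' (+2 fires, +3 burnt)
Step 7: cell (2,1)='.' (+2 fires, +2 burnt)
Step 8: cell (2,1)='.' (+1 fires, +2 burnt)
Step 9: cell (2,1)='.' (+1 fires, +1 burnt)
Step 10: cell (2,1)='.' (+1 fires, +1 burnt)
Step 11: cell (2,1)='.' (+0 fires, +1 burnt)
  fire out at step 11

2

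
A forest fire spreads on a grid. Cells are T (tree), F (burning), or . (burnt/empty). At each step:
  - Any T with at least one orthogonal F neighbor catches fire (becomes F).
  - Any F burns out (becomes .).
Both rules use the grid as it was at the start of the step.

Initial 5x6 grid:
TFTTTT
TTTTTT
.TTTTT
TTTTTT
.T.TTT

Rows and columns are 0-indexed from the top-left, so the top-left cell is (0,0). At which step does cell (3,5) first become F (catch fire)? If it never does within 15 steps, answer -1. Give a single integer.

Step 1: cell (3,5)='T' (+3 fires, +1 burnt)
Step 2: cell (3,5)='T' (+4 fires, +3 burnt)
Step 3: cell (3,5)='T' (+4 fires, +4 burnt)
Step 4: cell (3,5)='T' (+6 fires, +4 burnt)
Step 5: cell (3,5)='T' (+3 fires, +6 burnt)
Step 6: cell (3,5)='T' (+3 fires, +3 burnt)
Step 7: cell (3,5)='F' (+2 fires, +3 burnt)
  -> target ignites at step 7
Step 8: cell (3,5)='.' (+1 fires, +2 burnt)
Step 9: cell (3,5)='.' (+0 fires, +1 burnt)
  fire out at step 9

7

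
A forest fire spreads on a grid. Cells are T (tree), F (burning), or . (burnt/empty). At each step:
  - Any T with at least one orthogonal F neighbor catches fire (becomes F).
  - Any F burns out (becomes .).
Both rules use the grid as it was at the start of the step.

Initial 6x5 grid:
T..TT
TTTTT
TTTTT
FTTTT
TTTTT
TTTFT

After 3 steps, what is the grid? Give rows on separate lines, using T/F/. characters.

Step 1: 6 trees catch fire, 2 burn out
  T..TT
  TTTTT
  FTTTT
  .FTTT
  FTTFT
  TTF.F
Step 2: 9 trees catch fire, 6 burn out
  T..TT
  FTTTT
  .FTTT
  ..FFT
  .FF.F
  FF...
Step 3: 5 trees catch fire, 9 burn out
  F..TT
  .FTTT
  ..FFT
  ....F
  .....
  .....

F..TT
.FTTT
..FFT
....F
.....
.....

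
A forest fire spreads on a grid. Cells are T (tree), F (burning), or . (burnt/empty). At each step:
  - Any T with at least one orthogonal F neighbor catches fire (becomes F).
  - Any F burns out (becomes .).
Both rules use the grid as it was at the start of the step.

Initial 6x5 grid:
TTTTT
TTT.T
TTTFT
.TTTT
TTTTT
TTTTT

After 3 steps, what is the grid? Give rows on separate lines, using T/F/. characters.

Step 1: 3 trees catch fire, 1 burn out
  TTTTT
  TTT.T
  TTF.F
  .TTFT
  TTTTT
  TTTTT
Step 2: 6 trees catch fire, 3 burn out
  TTTTT
  TTF.F
  TF...
  .TF.F
  TTTFT
  TTTTT
Step 3: 8 trees catch fire, 6 burn out
  TTFTF
  TF...
  F....
  .F...
  TTF.F
  TTTFT

TTFTF
TF...
F....
.F...
TTF.F
TTTFT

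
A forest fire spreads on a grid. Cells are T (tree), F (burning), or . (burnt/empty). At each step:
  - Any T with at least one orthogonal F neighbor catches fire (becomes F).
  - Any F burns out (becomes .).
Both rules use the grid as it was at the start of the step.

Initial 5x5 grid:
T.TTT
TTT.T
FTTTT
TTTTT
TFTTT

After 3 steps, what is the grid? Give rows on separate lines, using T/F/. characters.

Step 1: 6 trees catch fire, 2 burn out
  T.TTT
  FTT.T
  .FTTT
  FFTTT
  F.FTT
Step 2: 5 trees catch fire, 6 burn out
  F.TTT
  .FT.T
  ..FTT
  ..FTT
  ...FT
Step 3: 4 trees catch fire, 5 burn out
  ..TTT
  ..F.T
  ...FT
  ...FT
  ....F

..TTT
..F.T
...FT
...FT
....F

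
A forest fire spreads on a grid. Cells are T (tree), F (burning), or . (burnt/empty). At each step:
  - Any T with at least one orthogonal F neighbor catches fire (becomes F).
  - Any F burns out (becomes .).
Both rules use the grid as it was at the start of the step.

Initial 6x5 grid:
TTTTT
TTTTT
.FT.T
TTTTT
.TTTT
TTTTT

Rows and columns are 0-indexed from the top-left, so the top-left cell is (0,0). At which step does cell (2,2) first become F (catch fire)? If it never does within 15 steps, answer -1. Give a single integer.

Step 1: cell (2,2)='F' (+3 fires, +1 burnt)
  -> target ignites at step 1
Step 2: cell (2,2)='.' (+6 fires, +3 burnt)
Step 3: cell (2,2)='.' (+6 fires, +6 burnt)
Step 4: cell (2,2)='.' (+6 fires, +6 burnt)
Step 5: cell (2,2)='.' (+4 fires, +6 burnt)
Step 6: cell (2,2)='.' (+1 fires, +4 burnt)
Step 7: cell (2,2)='.' (+0 fires, +1 burnt)
  fire out at step 7

1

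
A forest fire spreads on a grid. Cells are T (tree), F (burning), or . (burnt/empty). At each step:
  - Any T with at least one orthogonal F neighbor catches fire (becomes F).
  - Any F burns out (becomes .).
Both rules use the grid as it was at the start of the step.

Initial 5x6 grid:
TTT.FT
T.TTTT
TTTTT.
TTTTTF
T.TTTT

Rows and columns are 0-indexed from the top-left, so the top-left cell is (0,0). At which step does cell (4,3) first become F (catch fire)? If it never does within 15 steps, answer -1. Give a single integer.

Step 1: cell (4,3)='T' (+4 fires, +2 burnt)
Step 2: cell (4,3)='T' (+5 fires, +4 burnt)
Step 3: cell (4,3)='F' (+4 fires, +5 burnt)
  -> target ignites at step 3
Step 4: cell (4,3)='.' (+4 fires, +4 burnt)
Step 5: cell (4,3)='.' (+3 fires, +4 burnt)
Step 6: cell (4,3)='.' (+3 fires, +3 burnt)
Step 7: cell (4,3)='.' (+1 fires, +3 burnt)
Step 8: cell (4,3)='.' (+0 fires, +1 burnt)
  fire out at step 8

3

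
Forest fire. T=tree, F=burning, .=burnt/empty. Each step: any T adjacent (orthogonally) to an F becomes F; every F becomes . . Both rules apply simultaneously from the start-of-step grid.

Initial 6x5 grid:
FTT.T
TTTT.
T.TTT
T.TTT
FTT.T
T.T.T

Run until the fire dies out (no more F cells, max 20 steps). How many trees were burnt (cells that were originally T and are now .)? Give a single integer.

Answer: 20

Derivation:
Step 1: +5 fires, +2 burnt (F count now 5)
Step 2: +4 fires, +5 burnt (F count now 4)
Step 3: +3 fires, +4 burnt (F count now 3)
Step 4: +3 fires, +3 burnt (F count now 3)
Step 5: +2 fires, +3 burnt (F count now 2)
Step 6: +2 fires, +2 burnt (F count now 2)
Step 7: +1 fires, +2 burnt (F count now 1)
Step 8: +0 fires, +1 burnt (F count now 0)
Fire out after step 8
Initially T: 21, now '.': 29
Total burnt (originally-T cells now '.'): 20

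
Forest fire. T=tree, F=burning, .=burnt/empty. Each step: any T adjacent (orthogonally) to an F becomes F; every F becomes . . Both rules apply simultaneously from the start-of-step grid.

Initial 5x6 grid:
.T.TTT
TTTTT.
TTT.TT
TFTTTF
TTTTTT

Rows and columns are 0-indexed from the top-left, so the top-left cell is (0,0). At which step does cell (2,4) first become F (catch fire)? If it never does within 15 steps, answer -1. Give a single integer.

Step 1: cell (2,4)='T' (+7 fires, +2 burnt)
Step 2: cell (2,4)='F' (+8 fires, +7 burnt)
  -> target ignites at step 2
Step 3: cell (2,4)='.' (+5 fires, +8 burnt)
Step 4: cell (2,4)='.' (+2 fires, +5 burnt)
Step 5: cell (2,4)='.' (+2 fires, +2 burnt)
Step 6: cell (2,4)='.' (+0 fires, +2 burnt)
  fire out at step 6

2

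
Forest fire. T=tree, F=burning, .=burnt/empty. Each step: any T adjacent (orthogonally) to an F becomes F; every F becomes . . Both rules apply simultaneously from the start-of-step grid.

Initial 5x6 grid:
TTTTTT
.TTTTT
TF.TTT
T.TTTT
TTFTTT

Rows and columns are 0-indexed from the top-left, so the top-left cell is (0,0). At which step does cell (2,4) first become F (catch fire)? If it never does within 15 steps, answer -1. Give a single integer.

Step 1: cell (2,4)='T' (+5 fires, +2 burnt)
Step 2: cell (2,4)='T' (+6 fires, +5 burnt)
Step 3: cell (2,4)='T' (+6 fires, +6 burnt)
Step 4: cell (2,4)='F' (+4 fires, +6 burnt)
  -> target ignites at step 4
Step 5: cell (2,4)='.' (+3 fires, +4 burnt)
Step 6: cell (2,4)='.' (+1 fires, +3 burnt)
Step 7: cell (2,4)='.' (+0 fires, +1 burnt)
  fire out at step 7

4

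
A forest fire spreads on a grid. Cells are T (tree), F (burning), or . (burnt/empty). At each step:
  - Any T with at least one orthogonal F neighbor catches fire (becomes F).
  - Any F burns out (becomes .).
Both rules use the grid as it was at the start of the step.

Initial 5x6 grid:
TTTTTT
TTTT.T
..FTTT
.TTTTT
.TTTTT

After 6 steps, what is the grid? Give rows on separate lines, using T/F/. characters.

Step 1: 3 trees catch fire, 1 burn out
  TTTTTT
  TTFT.T
  ...FTT
  .TFTTT
  .TTTTT
Step 2: 7 trees catch fire, 3 burn out
  TTFTTT
  TF.F.T
  ....FT
  .F.FTT
  .TFTTT
Step 3: 7 trees catch fire, 7 burn out
  TF.FTT
  F....T
  .....F
  ....FT
  .F.FTT
Step 4: 5 trees catch fire, 7 burn out
  F...FT
  .....F
  ......
  .....F
  ....FT
Step 5: 2 trees catch fire, 5 burn out
  .....F
  ......
  ......
  ......
  .....F
Step 6: 0 trees catch fire, 2 burn out
  ......
  ......
  ......
  ......
  ......

......
......
......
......
......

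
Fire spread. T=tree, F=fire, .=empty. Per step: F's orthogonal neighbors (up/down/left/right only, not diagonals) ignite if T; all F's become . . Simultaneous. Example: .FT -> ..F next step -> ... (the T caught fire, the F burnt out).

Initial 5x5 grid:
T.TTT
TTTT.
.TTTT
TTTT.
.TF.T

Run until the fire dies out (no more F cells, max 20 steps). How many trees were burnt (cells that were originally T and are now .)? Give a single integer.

Answer: 17

Derivation:
Step 1: +2 fires, +1 burnt (F count now 2)
Step 2: +3 fires, +2 burnt (F count now 3)
Step 3: +4 fires, +3 burnt (F count now 4)
Step 4: +4 fires, +4 burnt (F count now 4)
Step 5: +2 fires, +4 burnt (F count now 2)
Step 6: +2 fires, +2 burnt (F count now 2)
Step 7: +0 fires, +2 burnt (F count now 0)
Fire out after step 7
Initially T: 18, now '.': 24
Total burnt (originally-T cells now '.'): 17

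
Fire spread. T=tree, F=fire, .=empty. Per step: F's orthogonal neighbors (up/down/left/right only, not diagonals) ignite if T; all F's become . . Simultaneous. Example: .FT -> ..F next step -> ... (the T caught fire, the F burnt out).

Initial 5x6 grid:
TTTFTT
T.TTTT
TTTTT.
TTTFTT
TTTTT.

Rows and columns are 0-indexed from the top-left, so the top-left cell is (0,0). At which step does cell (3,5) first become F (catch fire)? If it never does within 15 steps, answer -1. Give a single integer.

Step 1: cell (3,5)='T' (+7 fires, +2 burnt)
Step 2: cell (3,5)='F' (+10 fires, +7 burnt)
  -> target ignites at step 2
Step 3: cell (3,5)='.' (+5 fires, +10 burnt)
Step 4: cell (3,5)='.' (+3 fires, +5 burnt)
Step 5: cell (3,5)='.' (+0 fires, +3 burnt)
  fire out at step 5

2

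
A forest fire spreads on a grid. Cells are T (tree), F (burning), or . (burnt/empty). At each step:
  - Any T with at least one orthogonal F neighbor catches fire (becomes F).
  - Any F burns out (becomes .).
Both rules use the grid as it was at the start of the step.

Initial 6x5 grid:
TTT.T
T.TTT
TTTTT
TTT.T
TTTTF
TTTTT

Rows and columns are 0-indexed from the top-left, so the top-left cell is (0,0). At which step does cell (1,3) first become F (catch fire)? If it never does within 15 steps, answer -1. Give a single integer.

Step 1: cell (1,3)='T' (+3 fires, +1 burnt)
Step 2: cell (1,3)='T' (+3 fires, +3 burnt)
Step 3: cell (1,3)='T' (+5 fires, +3 burnt)
Step 4: cell (1,3)='F' (+6 fires, +5 burnt)
  -> target ignites at step 4
Step 5: cell (1,3)='.' (+4 fires, +6 burnt)
Step 6: cell (1,3)='.' (+2 fires, +4 burnt)
Step 7: cell (1,3)='.' (+2 fires, +2 burnt)
Step 8: cell (1,3)='.' (+1 fires, +2 burnt)
Step 9: cell (1,3)='.' (+0 fires, +1 burnt)
  fire out at step 9

4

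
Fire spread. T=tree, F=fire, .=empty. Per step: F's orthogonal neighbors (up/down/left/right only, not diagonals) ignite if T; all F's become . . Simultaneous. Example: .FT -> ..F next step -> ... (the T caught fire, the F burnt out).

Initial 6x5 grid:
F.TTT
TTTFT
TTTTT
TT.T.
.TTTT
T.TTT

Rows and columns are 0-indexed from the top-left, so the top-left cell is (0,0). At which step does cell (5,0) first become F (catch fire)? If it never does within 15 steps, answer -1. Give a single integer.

Step 1: cell (5,0)='T' (+5 fires, +2 burnt)
Step 2: cell (5,0)='T' (+7 fires, +5 burnt)
Step 3: cell (5,0)='T' (+3 fires, +7 burnt)
Step 4: cell (5,0)='T' (+4 fires, +3 burnt)
Step 5: cell (5,0)='T' (+3 fires, +4 burnt)
Step 6: cell (5,0)='T' (+0 fires, +3 burnt)
  fire out at step 6
Target never catches fire within 15 steps

-1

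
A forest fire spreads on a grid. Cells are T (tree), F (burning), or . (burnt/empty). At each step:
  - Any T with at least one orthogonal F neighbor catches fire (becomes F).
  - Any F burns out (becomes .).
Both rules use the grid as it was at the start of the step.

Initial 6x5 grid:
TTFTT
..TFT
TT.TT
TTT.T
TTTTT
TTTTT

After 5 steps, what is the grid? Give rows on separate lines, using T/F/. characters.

Step 1: 5 trees catch fire, 2 burn out
  TF.FT
  ..F.F
  TT.FT
  TTT.T
  TTTTT
  TTTTT
Step 2: 3 trees catch fire, 5 burn out
  F...F
  .....
  TT..F
  TTT.T
  TTTTT
  TTTTT
Step 3: 1 trees catch fire, 3 burn out
  .....
  .....
  TT...
  TTT.F
  TTTTT
  TTTTT
Step 4: 1 trees catch fire, 1 burn out
  .....
  .....
  TT...
  TTT..
  TTTTF
  TTTTT
Step 5: 2 trees catch fire, 1 burn out
  .....
  .....
  TT...
  TTT..
  TTTF.
  TTTTF

.....
.....
TT...
TTT..
TTTF.
TTTTF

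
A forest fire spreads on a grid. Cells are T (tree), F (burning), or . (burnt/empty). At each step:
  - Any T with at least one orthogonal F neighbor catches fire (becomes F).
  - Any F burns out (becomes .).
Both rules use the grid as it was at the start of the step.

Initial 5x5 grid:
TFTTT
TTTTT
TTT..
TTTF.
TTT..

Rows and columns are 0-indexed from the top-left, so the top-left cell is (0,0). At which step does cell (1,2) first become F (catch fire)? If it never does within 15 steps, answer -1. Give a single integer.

Step 1: cell (1,2)='T' (+4 fires, +2 burnt)
Step 2: cell (1,2)='F' (+7 fires, +4 burnt)
  -> target ignites at step 2
Step 3: cell (1,2)='.' (+5 fires, +7 burnt)
Step 4: cell (1,2)='.' (+2 fires, +5 burnt)
Step 5: cell (1,2)='.' (+0 fires, +2 burnt)
  fire out at step 5

2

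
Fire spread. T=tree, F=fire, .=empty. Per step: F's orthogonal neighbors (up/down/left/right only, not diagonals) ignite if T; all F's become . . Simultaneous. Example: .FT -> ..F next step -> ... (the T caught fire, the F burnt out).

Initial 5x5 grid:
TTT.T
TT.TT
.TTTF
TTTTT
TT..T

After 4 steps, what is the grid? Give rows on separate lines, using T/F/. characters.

Step 1: 3 trees catch fire, 1 burn out
  TTT.T
  TT.TF
  .TTF.
  TTTTF
  TT..T
Step 2: 5 trees catch fire, 3 burn out
  TTT.F
  TT.F.
  .TF..
  TTTF.
  TT..F
Step 3: 2 trees catch fire, 5 burn out
  TTT..
  TT...
  .F...
  TTF..
  TT...
Step 4: 2 trees catch fire, 2 burn out
  TTT..
  TF...
  .....
  TF...
  TT...

TTT..
TF...
.....
TF...
TT...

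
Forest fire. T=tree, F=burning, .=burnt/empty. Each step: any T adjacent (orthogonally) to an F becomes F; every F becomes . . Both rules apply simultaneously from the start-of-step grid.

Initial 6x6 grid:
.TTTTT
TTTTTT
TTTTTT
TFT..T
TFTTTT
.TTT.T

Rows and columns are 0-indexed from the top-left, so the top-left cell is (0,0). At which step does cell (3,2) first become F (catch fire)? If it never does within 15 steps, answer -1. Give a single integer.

Step 1: cell (3,2)='F' (+6 fires, +2 burnt)
  -> target ignites at step 1
Step 2: cell (3,2)='.' (+5 fires, +6 burnt)
Step 3: cell (3,2)='.' (+6 fires, +5 burnt)
Step 4: cell (3,2)='.' (+4 fires, +6 burnt)
Step 5: cell (3,2)='.' (+5 fires, +4 burnt)
Step 6: cell (3,2)='.' (+2 fires, +5 burnt)
Step 7: cell (3,2)='.' (+1 fires, +2 burnt)
Step 8: cell (3,2)='.' (+0 fires, +1 burnt)
  fire out at step 8

1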